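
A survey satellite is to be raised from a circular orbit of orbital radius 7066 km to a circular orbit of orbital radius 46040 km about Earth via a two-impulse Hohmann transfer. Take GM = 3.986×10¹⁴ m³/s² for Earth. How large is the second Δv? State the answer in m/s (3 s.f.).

r₁ = 7066 km = 7.066×10⁶ m.
r₂ = 46040 km = 4.604×10⁷ m.
Transfer ellipse a_t = (r₁ + r₂)/2 = 2.655×10⁷ m.
At r₁: circular v_c1 = √(μ/r₁) = 7511 m/s; transfer-perigee v_p = √[μ(2/r₁ − 1/a_t)] = 9890 m/s.
At r₂: circular v_c2 = √(μ/r₂) = 2942 m/s; transfer-apogee v_a = √[μ(2/r₂ − 1/a_t)] = 1518 m/s.
Δv₂ = v_c2 − v_a = 1425 m/s.

Δv ≈ 1420 m/s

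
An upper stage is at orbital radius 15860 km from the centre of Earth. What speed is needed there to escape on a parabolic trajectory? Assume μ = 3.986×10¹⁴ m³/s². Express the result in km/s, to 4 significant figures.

v_esc ≈ 7.090 km/s

r = 15860 km = 1.586×10⁷ m.
Escape speed v_esc = √(2μ/r) = √(2 × 3.986×10¹⁴ / 1.586×10⁷) = √(5.026×10⁷) = 7090 m/s.
= 7.090 km/s.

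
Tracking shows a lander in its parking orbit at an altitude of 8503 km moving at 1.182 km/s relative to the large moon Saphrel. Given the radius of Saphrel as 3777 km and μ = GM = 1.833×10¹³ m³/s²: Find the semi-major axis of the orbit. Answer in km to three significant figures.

r = 3777 + 8503 = 12280 km = 1.228×10⁷ m.
Specific orbital energy ε = v²/2 − μ/r = (1182)²/2 − 1.833×10¹³/1.228×10⁷ = -7.941×10⁵ J/kg.
Since ε = −μ/(2a), a = −μ/(2ε) = 1.154×10⁷ m = 11541 km.

a ≈ 11500 km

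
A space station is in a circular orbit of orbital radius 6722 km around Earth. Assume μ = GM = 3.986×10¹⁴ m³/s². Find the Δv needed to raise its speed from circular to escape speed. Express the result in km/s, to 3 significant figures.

Δv ≈ 3.19 km/s

r = 6722 km = 6.722×10⁶ m.
Circular speed v_c = √(μ/r) = 7701 m/s.
Escape speed v_esc = √(2μ/r) = √2 × v_c = 10890 m/s.
Δv = v_esc − v_c = 3190 m/s = 3.190 km/s.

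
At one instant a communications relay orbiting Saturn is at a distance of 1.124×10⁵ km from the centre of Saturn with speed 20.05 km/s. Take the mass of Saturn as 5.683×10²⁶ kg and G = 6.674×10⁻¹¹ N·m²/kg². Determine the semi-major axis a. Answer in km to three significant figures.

μ = GM = 6.674×10⁻¹¹ × 5.683×10²⁶ = 3.793×10¹⁶ m³/s².
r = 1.124×10⁸ m.
Specific orbital energy ε = v²/2 − μ/r = (20050)²/2 − 3.793×10¹⁶/1.124×10⁸ = -1.364×10⁸ J/kg.
Since ε = −μ/(2a), a = −μ/(2ε) = 1.390×10⁸ m = 1.3899×10⁵ km.

a ≈ 1.39×10⁵ km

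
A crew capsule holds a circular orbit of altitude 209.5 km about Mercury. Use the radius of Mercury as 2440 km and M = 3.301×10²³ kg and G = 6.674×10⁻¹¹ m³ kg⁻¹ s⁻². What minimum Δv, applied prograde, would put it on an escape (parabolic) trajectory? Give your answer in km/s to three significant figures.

μ = GM = 6.674×10⁻¹¹ × 3.301×10²³ = 2.203×10¹³ m³/s².
r = 2440 + 209.5 = 2649.5 km = 2.6495×10⁶ m.
Circular speed v_c = √(μ/r) = 2884 m/s.
Escape speed v_esc = √(2μ/r) = √2 × v_c = 4078 m/s.
Δv = v_esc − v_c = 1194 m/s = 1.194 km/s.

Δv ≈ 1.19 km/s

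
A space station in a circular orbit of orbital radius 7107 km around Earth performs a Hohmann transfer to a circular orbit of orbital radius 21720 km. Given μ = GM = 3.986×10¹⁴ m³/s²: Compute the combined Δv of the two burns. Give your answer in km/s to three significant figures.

Δv_total ≈ 2.98 km/s

r₁ = 7107 km = 7.107×10⁶ m.
r₂ = 21720 km = 2.172×10⁷ m.
Transfer ellipse a_t = (r₁ + r₂)/2 = 1.441×10⁷ m.
At r₁: circular v_c1 = √(μ/r₁) = 7489 m/s; transfer-perigee v_p = √[μ(2/r₁ − 1/a_t)] = 9193 m/s.
Δv₁ = v_p − v_c1 = 1704 m/s.
At r₂: circular v_c2 = √(μ/r₂) = 4284 m/s; transfer-apogee v_a = √[μ(2/r₂ − 1/a_t)] = 3008 m/s.
Δv₂ = v_c2 − v_a = 1276 m/s.
Total Δv = Δv₁ + Δv₂ = 2980 m/s = 2.980 km/s.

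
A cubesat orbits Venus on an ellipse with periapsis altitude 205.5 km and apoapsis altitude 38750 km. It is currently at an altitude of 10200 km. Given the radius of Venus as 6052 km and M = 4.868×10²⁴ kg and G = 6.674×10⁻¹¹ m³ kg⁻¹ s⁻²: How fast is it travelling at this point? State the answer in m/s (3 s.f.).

v ≈ 5220 m/s

μ = GM = 6.674×10⁻¹¹ × 4.868×10²⁴ = 3.249×10¹⁴ m³/s².
r_p = 6052 + 205.5 = 6257.5 km = 6.2575×10⁶ m.
r_a = 6052 + 38750 = 44802 km = 4.4802×10⁷ m.
r = 6052 + 10200 = 16252 km = 1.625×10⁷ m.
Semi-major axis a = (r_p + r_a)/2 = 25530 km = 2.553×10⁷ m.
Vis-viva: v² = μ(2/r − 1/a) = 3.249×10¹⁴ × (1.231×10⁻⁷ − 3.917×10⁻⁸) = 2.726×10⁷ m²/s².
v = 5221 m/s.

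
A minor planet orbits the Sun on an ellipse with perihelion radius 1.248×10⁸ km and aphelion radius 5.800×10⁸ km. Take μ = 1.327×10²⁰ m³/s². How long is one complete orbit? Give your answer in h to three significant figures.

T ≈ 31700 h

Semi-major axis a = (r_p + r_a)/2 = (1.2480×10⁸ + 5.8000×10⁸)/2 = 3.5240×10⁸ km = 3.524×10¹¹ m.
By Kepler's third law T = 2π√(a³/μ) = 2π × 1.816×10⁷ = 1.141×10⁸ s.
= 31700 h.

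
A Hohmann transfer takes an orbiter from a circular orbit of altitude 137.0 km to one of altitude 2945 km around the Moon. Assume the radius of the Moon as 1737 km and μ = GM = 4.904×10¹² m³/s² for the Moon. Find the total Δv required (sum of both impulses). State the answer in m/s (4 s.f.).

r₁ = 1737 + 137.0 = 1874.0 km = 1.8740×10⁶ m.
r₂ = 1737 + 2945 = 4682.0 km = 4.6820×10⁶ m.
Transfer ellipse a_t = (r₁ + r₂)/2 = 3.278×10⁶ m.
At r₁: circular v_c1 = √(μ/r₁) = 1618 m/s; transfer-perilune v_p = √[μ(2/r₁ − 1/a_t)] = 1933 m/s.
Δv₁ = v_p − v_c1 = 315.6 m/s.
At r₂: circular v_c2 = √(μ/r₂) = 1023 m/s; transfer-apolune v_a = √[μ(2/r₂ − 1/a_t)] = 773.8 m/s.
Δv₂ = v_c2 − v_a = 249.6 m/s.
Total Δv = Δv₁ + Δv₂ = 565.3 m/s.

Δv_total ≈ 565.3 m/s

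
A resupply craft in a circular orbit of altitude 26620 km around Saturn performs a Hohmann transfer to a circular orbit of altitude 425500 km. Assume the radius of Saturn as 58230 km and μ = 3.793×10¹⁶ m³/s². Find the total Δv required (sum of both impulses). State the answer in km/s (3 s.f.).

Δv_total ≈ 10.5 km/s

r₁ = 58230 + 26620 = 84850 km = 8.4850×10⁷ m.
r₂ = 58230 + 425500 = 483730 km = 4.8373×10⁸ m.
Transfer ellipse a_t = (r₁ + r₂)/2 = 2.843×10⁸ m.
At r₁: circular v_c1 = √(μ/r₁) = 21140 m/s; transfer-perikrone v_p = √[μ(2/r₁ − 1/a_t)] = 27580 m/s.
Δv₁ = v_p − v_c1 = 6437 m/s.
At r₂: circular v_c2 = √(μ/r₂) = 8855 m/s; transfer-apokrone v_a = √[μ(2/r₂ − 1/a_t)] = 4838 m/s.
Δv₂ = v_c2 − v_a = 4017 m/s.
Total Δv = Δv₁ + Δv₂ = 10450 m/s = 10.45 km/s.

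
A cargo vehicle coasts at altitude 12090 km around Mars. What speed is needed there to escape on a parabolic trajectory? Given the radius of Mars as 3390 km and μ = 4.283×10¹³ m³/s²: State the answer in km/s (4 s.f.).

v_esc ≈ 2.352 km/s

r = 3390 + 12090 = 15480 km = 1.5480×10⁷ m.
Escape speed v_esc = √(2μ/r) = √(2 × 4.283×10¹³ / 1.548×10⁷) = √(5.534×10⁶) = 2352 m/s.
= 2.352 km/s.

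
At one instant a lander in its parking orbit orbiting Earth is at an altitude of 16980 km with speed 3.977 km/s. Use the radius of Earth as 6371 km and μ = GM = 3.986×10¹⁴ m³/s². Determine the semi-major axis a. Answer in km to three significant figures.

a ≈ 21800 km

r = 6371 + 16980 = 23351 km = 2.335×10⁷ m.
Specific orbital energy ε = v²/2 − μ/r = (3977)²/2 − 3.986×10¹⁴/2.335×10⁷ = -9.162×10⁶ J/kg.
Since ε = −μ/(2a), a = −μ/(2ε) = 2.175×10⁷ m = 21754 km.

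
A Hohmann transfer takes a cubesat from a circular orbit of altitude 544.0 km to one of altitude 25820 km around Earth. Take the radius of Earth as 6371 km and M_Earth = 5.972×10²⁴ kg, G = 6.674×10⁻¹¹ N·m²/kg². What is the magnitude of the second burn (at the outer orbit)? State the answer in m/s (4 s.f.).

Δv ≈ 1426 m/s

μ = GM = 6.674×10⁻¹¹ × 5.972×10²⁴ = 3.986×10¹⁴ m³/s².
r₁ = 6371 + 544.0 = 6915.0 km = 6.9150×10⁶ m.
r₂ = 6371 + 25820 = 32191 km = 3.2191×10⁷ m.
Transfer ellipse a_t = (r₁ + r₂)/2 = 1.955×10⁷ m.
At r₁: circular v_c1 = √(μ/r₁) = 7592 m/s; transfer-perigee v_p = √[μ(2/r₁ − 1/a_t)] = 9741 m/s.
At r₂: circular v_c2 = √(μ/r₂) = 3519 m/s; transfer-apogee v_a = √[μ(2/r₂ − 1/a_t)] = 2093 m/s.
Δv₂ = v_c2 − v_a = 1426 m/s.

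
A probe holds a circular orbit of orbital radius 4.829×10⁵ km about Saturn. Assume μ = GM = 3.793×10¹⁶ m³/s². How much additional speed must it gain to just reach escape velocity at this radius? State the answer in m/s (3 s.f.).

r = 4.829×10⁵ km = 4.829×10⁸ m.
Circular speed v_c = √(μ/r) = 8863 m/s.
Escape speed v_esc = √(2μ/r) = √2 × v_c = 12530 m/s.
Δv = v_esc − v_c = 3671 m/s.

Δv ≈ 3670 m/s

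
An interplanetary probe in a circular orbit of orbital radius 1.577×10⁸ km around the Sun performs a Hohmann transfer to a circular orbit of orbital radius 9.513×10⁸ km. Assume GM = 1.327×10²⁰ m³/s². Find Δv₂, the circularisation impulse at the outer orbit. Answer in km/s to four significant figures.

r₁ = 1.577×10⁸ km = 1.577×10¹¹ m.
r₂ = 9.513×10⁸ km = 9.513×10¹¹ m.
Transfer ellipse a_t = (r₁ + r₂)/2 = 5.545×10¹¹ m.
At r₁: circular v_c1 = √(μ/r₁) = 29010 m/s; transfer-perihelion v_p = √[μ(2/r₁ − 1/a_t)] = 38000 m/s.
At r₂: circular v_c2 = √(μ/r₂) = 11810 m/s; transfer-aphelion v_a = √[μ(2/r₂ − 1/a_t)] = 6299 m/s.
Δv₂ = v_c2 − v_a = 5512 m/s.
= 5.512 km/s.

Δv ≈ 5.512 km/s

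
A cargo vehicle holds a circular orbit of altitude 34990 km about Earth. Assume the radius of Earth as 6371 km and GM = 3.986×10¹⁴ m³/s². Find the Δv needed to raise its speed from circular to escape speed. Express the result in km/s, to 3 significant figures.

r = 6371 + 34990 = 41361 km = 4.1361×10⁷ m.
Circular speed v_c = √(μ/r) = 3104 m/s.
Escape speed v_esc = √(2μ/r) = √2 × v_c = 4390 m/s.
Δv = v_esc − v_c = 1286 m/s = 1.286 km/s.

Δv ≈ 1.29 km/s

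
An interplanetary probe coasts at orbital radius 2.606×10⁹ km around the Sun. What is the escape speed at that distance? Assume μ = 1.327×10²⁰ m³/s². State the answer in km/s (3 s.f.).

v_esc ≈ 10.1 km/s

r = 2.606×10⁹ km = 2.606×10¹² m.
Escape speed v_esc = √(2μ/r) = √(2 × 1.327×10²⁰ / 2.606×10¹²) = √(1.018×10⁸) = 10090 m/s.
= 10.09 km/s.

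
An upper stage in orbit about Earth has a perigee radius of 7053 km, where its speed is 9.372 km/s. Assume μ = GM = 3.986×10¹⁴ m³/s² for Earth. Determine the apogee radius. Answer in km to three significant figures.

r_p = 7.053×10⁶ m.
Specific energy ε = v²/2 − μ/r = -1.260×10⁷ J/kg, so a = −μ/(2ε) = 1.582×10⁷ m.
The apsides satisfy r_p + r_a = 2a, so the apogee radius is 2a − r_p = 2.459×10⁷ m = 24588 km.

apogee radius ≈ 24600 km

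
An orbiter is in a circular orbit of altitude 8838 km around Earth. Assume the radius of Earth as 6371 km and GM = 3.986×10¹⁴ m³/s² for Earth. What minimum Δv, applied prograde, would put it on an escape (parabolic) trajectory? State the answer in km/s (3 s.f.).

r = 6371 + 8838 = 15209 km = 1.5209×10⁷ m.
Circular speed v_c = √(μ/r) = 5119 m/s.
Escape speed v_esc = √(2μ/r) = √2 × v_c = 7240 m/s.
Δv = v_esc − v_c = 2121 m/s = 2.121 km/s.

Δv ≈ 2.12 km/s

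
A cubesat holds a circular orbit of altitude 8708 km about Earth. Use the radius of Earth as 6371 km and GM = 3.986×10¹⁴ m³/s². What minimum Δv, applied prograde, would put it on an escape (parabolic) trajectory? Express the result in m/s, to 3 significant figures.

Δv ≈ 2130 m/s

r = 6371 + 8708 = 15079 km = 1.5079×10⁷ m.
Circular speed v_c = √(μ/r) = 5141 m/s.
Escape speed v_esc = √(2μ/r) = √2 × v_c = 7271 m/s.
Δv = v_esc − v_c = 2130 m/s.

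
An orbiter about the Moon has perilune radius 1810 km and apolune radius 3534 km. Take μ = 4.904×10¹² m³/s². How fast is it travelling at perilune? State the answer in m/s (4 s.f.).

Semi-major axis a = (r_p + r_a)/2 = 2672.0 km = 2.672×10⁶ m.
Vis-viva: v² = μ(2/r − 1/a) = 4.904×10¹² × (1.105×10⁻⁶ − 3.743×10⁻⁷) = 3.583×10⁶ m²/s².
v = 1893 m/s.

v ≈ 1893 m/s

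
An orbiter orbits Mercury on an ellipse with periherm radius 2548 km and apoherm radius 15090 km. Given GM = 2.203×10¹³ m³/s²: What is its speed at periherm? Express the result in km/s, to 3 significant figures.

v ≈ 3.85 km/s

Semi-major axis a = (r_p + r_a)/2 = 8819.0 km = 8.819×10⁶ m.
Vis-viva: v² = μ(2/r − 1/a) = 2.203×10¹³ × (7.849×10⁻⁷ − 1.134×10⁻⁷) = 1.479×10⁷ m²/s².
v = 3846 m/s = 3.846 km/s.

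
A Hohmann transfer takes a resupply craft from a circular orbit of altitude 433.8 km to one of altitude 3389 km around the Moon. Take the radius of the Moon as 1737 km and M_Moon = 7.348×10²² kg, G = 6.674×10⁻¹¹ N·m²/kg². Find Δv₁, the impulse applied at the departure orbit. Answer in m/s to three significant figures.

μ = GM = 6.674×10⁻¹¹ × 7.348×10²² = 4.904×10¹² m³/s².
r₁ = 1737 + 433.8 = 2170.8 km = 2.1708×10⁶ m.
r₂ = 1737 + 3389 = 5126.0 km = 5.1260×10⁶ m.
Transfer ellipse a_t = (r₁ + r₂)/2 = 3.648×10⁶ m.
At r₁: circular v_c1 = √(μ/r₁) = 1503 m/s; transfer-perilune v_p = √[μ(2/r₁ − 1/a_t)] = 1782 m/s.
Δv₁ = v_p − v_c1 = 278.6 m/s.

Δv ≈ 279 m/s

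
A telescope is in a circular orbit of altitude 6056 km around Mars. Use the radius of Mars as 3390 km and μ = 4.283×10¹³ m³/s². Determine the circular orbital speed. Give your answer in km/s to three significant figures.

v ≈ 2.13 km/s

r = 3390 + 6056 = 9446.0 km = 9.4460×10⁶ m.
For a circular orbit v = √(μ/r) = √(4.283×10¹³ / 9.446×10⁶) = √(4.534×10⁶) = 2129 m/s.
That is 2.129 km/s.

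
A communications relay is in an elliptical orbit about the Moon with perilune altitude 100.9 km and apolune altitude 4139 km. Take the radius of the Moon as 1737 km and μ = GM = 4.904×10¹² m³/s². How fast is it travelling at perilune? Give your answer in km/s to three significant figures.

r_p = 1737 + 100.9 = 1837.9 km = 1.8379×10⁶ m.
r_a = 1737 + 4139 = 5876.0 km = 5.8760×10⁶ m.
Semi-major axis a = (r_p + r_a)/2 = 3856.9 km = 3.857×10⁶ m.
Vis-viva: v² = μ(2/r − 1/a) = 4.904×10¹² × (1.088×10⁻⁶ − 2.593×10⁻⁷) = 4.065×10⁶ m²/s².
v = 2016 m/s = 2.016 km/s.

v ≈ 2.02 km/s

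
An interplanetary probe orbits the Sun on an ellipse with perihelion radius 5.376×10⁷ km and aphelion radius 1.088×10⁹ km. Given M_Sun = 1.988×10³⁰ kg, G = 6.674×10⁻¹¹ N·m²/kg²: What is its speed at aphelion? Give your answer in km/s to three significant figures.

v ≈ 3.39 km/s

μ = GM = 6.674×10⁻¹¹ × 1.988×10³⁰ = 1.327×10²⁰ m³/s².
Semi-major axis a = (r_p + r_a)/2 = 5.7088×10⁸ km = 5.709×10¹¹ m.
Vis-viva: v² = μ(2/r − 1/a) = 1.327×10²⁰ × (1.838×10⁻¹² − 1.752×10⁻¹²) = 1.148×10⁷ m²/s².
v = 3389 m/s = 3.389 km/s.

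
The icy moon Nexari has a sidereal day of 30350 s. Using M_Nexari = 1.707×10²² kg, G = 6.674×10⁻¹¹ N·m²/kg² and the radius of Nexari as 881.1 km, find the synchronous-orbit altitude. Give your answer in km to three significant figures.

μ = GM = 6.674×10⁻¹¹ × 1.707×10²² = 1.139×10¹² m³/s².
A synchronous orbit has period T, so by Kepler's third law a = (μT²/4π²)^(1/3).
μT²/4π² = 1.139×10¹² × (3.035×10⁴)² / 39.48 = 2.658×10¹⁹ m³.
a = 2.984×10⁶ m = 2984.4 km.
Altitude h = a − R = 2984.4 − 881.1 = 2103.3 km.

h_sync ≈ 2100 km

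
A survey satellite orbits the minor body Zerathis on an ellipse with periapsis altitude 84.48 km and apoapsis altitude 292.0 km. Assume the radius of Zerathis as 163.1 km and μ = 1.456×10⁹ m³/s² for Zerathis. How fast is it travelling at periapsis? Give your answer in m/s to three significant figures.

r_p = 163.1 + 84.48 = 247.58 km = 2.4758×10⁵ m.
r_a = 163.1 + 292.0 = 455.10 km = 4.5510×10⁵ m.
Semi-major axis a = (r_p + r_a)/2 = 351.34 km = 3.513×10⁵ m.
Vis-viva: v² = μ(2/r − 1/a) = 1.456×10⁹ × (8.078×10⁻⁶ − 2.846×10⁻⁶) = 7.618×10³ m²/s².
v = 87.28 m/s.

v ≈ 87.3 m/s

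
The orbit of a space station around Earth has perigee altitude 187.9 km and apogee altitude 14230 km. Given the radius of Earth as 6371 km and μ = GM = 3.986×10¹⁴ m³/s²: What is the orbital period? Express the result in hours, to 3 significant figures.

r_p = 6371 + 187.9 = 6558.9 km = 6.5589×10⁶ m.
r_a = 6371 + 14230 = 20601 km = 2.0601×10⁷ m.
Semi-major axis a = (r_p + r_a)/2 = (6558.9 + 20601)/2 = 13580 km = 1.358×10⁷ m.
By Kepler's third law T = 2π√(a³/μ) = 2π × 2.507×10³ = 1.575×10⁴ s.
= 4.375 hours.

T ≈ 4.37 hours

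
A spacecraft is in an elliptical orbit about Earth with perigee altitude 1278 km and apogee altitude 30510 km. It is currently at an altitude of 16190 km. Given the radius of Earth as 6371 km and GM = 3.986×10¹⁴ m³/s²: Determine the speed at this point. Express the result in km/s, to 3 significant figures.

v ≈ 4.18 km/s

r_p = 6371 + 1278 = 7649.0 km = 7.6490×10⁶ m.
r_a = 6371 + 30510 = 36881 km = 3.6881×10⁷ m.
r = 6371 + 16190 = 22561 km = 2.256×10⁷ m.
Semi-major axis a = (r_p + r_a)/2 = 22265 km = 2.226×10⁷ m.
Vis-viva: v² = μ(2/r − 1/a) = 3.986×10¹⁴ × (8.865×10⁻⁸ − 4.491×10⁻⁸) = 1.743×10⁷ m²/s².
v = 4175 m/s = 4.175 km/s.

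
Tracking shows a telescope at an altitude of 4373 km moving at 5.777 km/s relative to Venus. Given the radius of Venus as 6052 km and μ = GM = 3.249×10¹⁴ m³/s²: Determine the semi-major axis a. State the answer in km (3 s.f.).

r = 6052 + 4373 = 10425 km = 1.042×10⁷ m.
Specific orbital energy ε = v²/2 − μ/r = (5777)²/2 − 3.249×10¹⁴/1.042×10⁷ = -1.448×10⁷ J/kg.
Since ε = −μ/(2a), a = −μ/(2ε) = 1.122×10⁷ m = 11220 km.

a ≈ 11200 km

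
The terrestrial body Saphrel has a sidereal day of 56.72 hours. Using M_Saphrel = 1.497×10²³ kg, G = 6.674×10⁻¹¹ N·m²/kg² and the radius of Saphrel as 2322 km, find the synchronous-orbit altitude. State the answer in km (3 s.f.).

h_sync ≈ 19600 km

μ = GM = 6.674×10⁻¹¹ × 1.497×10²³ = 9.991×10¹² m³/s².
T = 56.72 hours = 2.042×10⁵ s.
A synchronous orbit has period T, so by Kepler's third law a = (μT²/4π²)^(1/3).
μT²/4π² = 9.991×10¹² × (2.042×10⁵)² / 39.48 = 1.055×10²² m³.
a = 2.193×10⁷ m = 21934 km.
Altitude h = a − R = 21934 − 2322 = 19612 km.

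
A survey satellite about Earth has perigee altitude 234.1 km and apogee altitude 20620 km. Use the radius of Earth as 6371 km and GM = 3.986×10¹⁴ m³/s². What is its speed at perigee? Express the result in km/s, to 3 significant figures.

v ≈ 9.85 km/s

r_p = 6371 + 234.1 = 6605.1 km = 6.6051×10⁶ m.
r_a = 6371 + 20620 = 26991 km = 2.6991×10⁷ m.
Semi-major axis a = (r_p + r_a)/2 = 16798 km = 1.680×10⁷ m.
Vis-viva: v² = μ(2/r − 1/a) = 3.986×10¹⁴ × (3.028×10⁻⁷ − 5.953×10⁻⁸) = 9.697×10⁷ m²/s².
v = 9847 m/s = 9.847 km/s.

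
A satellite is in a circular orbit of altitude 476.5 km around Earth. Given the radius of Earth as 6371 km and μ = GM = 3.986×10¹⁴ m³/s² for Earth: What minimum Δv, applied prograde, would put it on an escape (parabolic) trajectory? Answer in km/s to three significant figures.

Δv ≈ 3.16 km/s

r = 6371 + 476.5 = 6847.5 km = 6.8475×10⁶ m.
Circular speed v_c = √(μ/r) = 7630 m/s.
Escape speed v_esc = √(2μ/r) = √2 × v_c = 10790 m/s.
Δv = v_esc − v_c = 3160 m/s = 3.160 km/s.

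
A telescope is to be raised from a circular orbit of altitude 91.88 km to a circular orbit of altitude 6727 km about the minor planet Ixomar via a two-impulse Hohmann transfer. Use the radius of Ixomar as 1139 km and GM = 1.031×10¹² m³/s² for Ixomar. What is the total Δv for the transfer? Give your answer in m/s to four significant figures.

r₁ = 1139 + 91.88 = 1230.9 km = 1.2309×10⁶ m.
r₂ = 1139 + 6727 = 7866.0 km = 7.8660×10⁶ m.
Transfer ellipse a_t = (r₁ + r₂)/2 = 4.548×10⁶ m.
At r₁: circular v_c1 = √(μ/r₁) = 915.2 m/s; transfer-periapsis v_p = √[μ(2/r₁ − 1/a_t)] = 1204 m/s.
Δv₁ = v_p − v_c1 = 288.3 m/s.
At r₂: circular v_c2 = √(μ/r₂) = 362.0 m/s; transfer-apoapsis v_a = √[μ(2/r₂ − 1/a_t)] = 188.3 m/s.
Δv₂ = v_c2 − v_a = 173.7 m/s.
Total Δv = Δv₁ + Δv₂ = 462.0 m/s.

Δv_total ≈ 462.0 m/s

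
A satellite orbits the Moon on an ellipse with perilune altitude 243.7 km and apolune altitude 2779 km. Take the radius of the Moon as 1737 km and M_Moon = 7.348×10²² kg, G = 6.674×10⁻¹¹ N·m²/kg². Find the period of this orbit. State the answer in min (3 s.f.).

μ = GM = 6.674×10⁻¹¹ × 7.348×10²² = 4.904×10¹² m³/s².
r_p = 1737 + 243.7 = 1980.7 km = 1.9807×10⁶ m.
r_a = 1737 + 2779 = 4516.0 km = 4.5160×10⁶ m.
Semi-major axis a = (r_p + r_a)/2 = (1980.7 + 4516.0)/2 = 3248.3 km = 3.248×10⁶ m.
By Kepler's third law T = 2π√(a³/μ) = 2π × 2.644×10³ = 1.661×10⁴ s.
= 276.9 min.

T ≈ 277 min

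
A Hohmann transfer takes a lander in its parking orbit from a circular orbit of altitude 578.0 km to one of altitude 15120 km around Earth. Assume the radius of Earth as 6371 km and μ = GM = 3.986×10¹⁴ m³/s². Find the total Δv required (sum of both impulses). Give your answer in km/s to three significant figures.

Δv_total ≈ 3.03 km/s

r₁ = 6371 + 578.0 = 6949.0 km = 6.9490×10⁶ m.
r₂ = 6371 + 15120 = 21491 km = 2.1491×10⁷ m.
Transfer ellipse a_t = (r₁ + r₂)/2 = 1.422×10⁷ m.
At r₁: circular v_c1 = √(μ/r₁) = 7574 m/s; transfer-perigee v_p = √[μ(2/r₁ − 1/a_t)] = 9311 m/s.
Δv₁ = v_p − v_c1 = 1737 m/s.
At r₂: circular v_c2 = √(μ/r₂) = 4307 m/s; transfer-apogee v_a = √[μ(2/r₂ − 1/a_t)] = 3011 m/s.
Δv₂ = v_c2 − v_a = 1296 m/s.
Total Δv = Δv₁ + Δv₂ = 3033 m/s = 3.033 km/s.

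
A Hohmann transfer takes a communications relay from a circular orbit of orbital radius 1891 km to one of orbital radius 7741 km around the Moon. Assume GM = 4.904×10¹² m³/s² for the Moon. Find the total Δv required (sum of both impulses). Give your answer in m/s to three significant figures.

Δv_total ≈ 728 m/s

r₁ = 1891 km = 1.891×10⁶ m.
r₂ = 7741 km = 7.741×10⁶ m.
Transfer ellipse a_t = (r₁ + r₂)/2 = 4.816×10⁶ m.
At r₁: circular v_c1 = √(μ/r₁) = 1610 m/s; transfer-perilune v_p = √[μ(2/r₁ − 1/a_t)] = 2042 m/s.
Δv₁ = v_p − v_c1 = 431.3 m/s.
At r₂: circular v_c2 = √(μ/r₂) = 795.9 m/s; transfer-apolune v_a = √[μ(2/r₂ − 1/a_t)] = 498.7 m/s.
Δv₂ = v_c2 − v_a = 297.2 m/s.
Total Δv = Δv₁ + Δv₂ = 728.5 m/s.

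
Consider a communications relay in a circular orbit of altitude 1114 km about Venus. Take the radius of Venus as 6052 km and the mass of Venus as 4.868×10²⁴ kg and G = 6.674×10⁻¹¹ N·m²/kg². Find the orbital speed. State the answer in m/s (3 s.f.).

μ = GM = 6.674×10⁻¹¹ × 4.868×10²⁴ = 3.249×10¹⁴ m³/s².
r = 6052 + 1114 = 7166.0 km = 7.1660×10⁶ m.
For a circular orbit v = √(μ/r) = √(3.249×10¹⁴ / 7.166×10⁶) = √(4.534×10⁷) = 6733 m/s.

v ≈ 6730 m/s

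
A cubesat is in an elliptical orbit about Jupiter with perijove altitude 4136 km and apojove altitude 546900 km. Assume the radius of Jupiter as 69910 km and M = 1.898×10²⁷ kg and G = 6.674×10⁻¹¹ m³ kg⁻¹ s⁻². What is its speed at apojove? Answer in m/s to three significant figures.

μ = GM = 6.674×10⁻¹¹ × 1.898×10²⁷ = 1.267×10¹⁷ m³/s².
r_p = 69910 + 4136 = 74046 km = 7.4046×10⁷ m.
r_a = 69910 + 546900 = 616810 km = 6.1681×10⁸ m.
Semi-major axis a = (r_p + r_a)/2 = 3.4543×10⁵ km = 3.454×10⁸ m.
Vis-viva: v² = μ(2/r − 1/a) = 1.267×10¹⁷ × (3.242×10⁻⁹ − 2.895×10⁻⁹) = 4.402×10⁷ m²/s².
v = 6635 m/s.

v ≈ 6630 m/s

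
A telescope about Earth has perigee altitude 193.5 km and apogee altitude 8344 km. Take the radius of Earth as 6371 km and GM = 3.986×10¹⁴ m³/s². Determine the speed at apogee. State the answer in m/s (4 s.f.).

v ≈ 4088 m/s

r_p = 6371 + 193.5 = 6564.5 km = 6.5645×10⁶ m.
r_a = 6371 + 8344 = 14715 km = 1.4715×10⁷ m.
Semi-major axis a = (r_p + r_a)/2 = 10640 km = 1.064×10⁷ m.
Vis-viva: v² = μ(2/r − 1/a) = 3.986×10¹⁴ × (1.359×10⁻⁷ − 9.399×10⁻⁸) = 1.671×10⁷ m²/s².
v = 4088 m/s.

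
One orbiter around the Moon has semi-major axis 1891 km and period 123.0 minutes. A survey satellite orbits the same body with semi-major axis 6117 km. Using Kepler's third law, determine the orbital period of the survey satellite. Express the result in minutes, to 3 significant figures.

T₂ ≈ 716 minutes

Kepler's third law: T² ∝ a³, so T₂ = T₁ (a₂/a₁)^(3/2).
a₂/a₁ = 3.235, (a₂/a₁)^(3/2) = 5.818.
T₂ = 123.0 × 5.818 = 715.6 minutes.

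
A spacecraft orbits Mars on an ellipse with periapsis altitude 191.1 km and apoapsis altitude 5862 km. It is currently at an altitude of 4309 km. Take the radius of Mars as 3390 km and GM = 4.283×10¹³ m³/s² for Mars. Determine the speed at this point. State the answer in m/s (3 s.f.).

v ≈ 2110 m/s

r_p = 3390 + 191.1 = 3581.1 km = 3.5811×10⁶ m.
r_a = 3390 + 5862 = 9252.0 km = 9.2520×10⁶ m.
r = 3390 + 4309 = 7699.0 km = 7.699×10⁶ m.
Semi-major axis a = (r_p + r_a)/2 = 6416.6 km = 6.417×10⁶ m.
Vis-viva: v² = μ(2/r − 1/a) = 4.283×10¹³ × (2.598×10⁻⁷ − 1.558×10⁻⁷) = 4.451×10⁶ m²/s².
v = 2110 m/s.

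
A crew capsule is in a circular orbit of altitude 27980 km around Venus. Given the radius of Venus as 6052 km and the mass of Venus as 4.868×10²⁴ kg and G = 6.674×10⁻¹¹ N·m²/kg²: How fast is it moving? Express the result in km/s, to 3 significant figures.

v ≈ 3.09 km/s

μ = GM = 6.674×10⁻¹¹ × 4.868×10²⁴ = 3.249×10¹⁴ m³/s².
r = 6052 + 27980 = 34032 km = 3.4032×10⁷ m.
For a circular orbit v = √(μ/r) = √(3.249×10¹⁴ / 3.403×10⁷) = √(9.547×10⁶) = 3090 m/s.
That is 3.090 km/s.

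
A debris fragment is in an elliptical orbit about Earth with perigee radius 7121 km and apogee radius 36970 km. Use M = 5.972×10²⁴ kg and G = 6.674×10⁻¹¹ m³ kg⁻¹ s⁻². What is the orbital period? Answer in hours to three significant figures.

T ≈ 9.05 hours

μ = GM = 6.674×10⁻¹¹ × 5.972×10²⁴ = 3.986×10¹⁴ m³/s².
Semi-major axis a = (r_p + r_a)/2 = (7121.0 + 36970)/2 = 22046 km = 2.205×10⁷ m.
By Kepler's third law T = 2π√(a³/μ) = 2π × 5.185×10³ = 3.258×10⁴ s.
= 9.049 hours.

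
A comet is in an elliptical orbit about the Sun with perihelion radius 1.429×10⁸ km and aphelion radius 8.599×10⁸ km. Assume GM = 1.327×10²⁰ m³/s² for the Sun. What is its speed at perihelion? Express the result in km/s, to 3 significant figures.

v ≈ 39.9 km/s

Semi-major axis a = (r_p + r_a)/2 = 5.0140×10⁸ km = 5.014×10¹¹ m.
Vis-viva: v² = μ(2/r − 1/a) = 1.327×10²⁰ × (1.400×10⁻¹¹ − 1.994×10⁻¹²) = 1.593×10⁹ m²/s².
v = 39910 m/s = 39.91 km/s.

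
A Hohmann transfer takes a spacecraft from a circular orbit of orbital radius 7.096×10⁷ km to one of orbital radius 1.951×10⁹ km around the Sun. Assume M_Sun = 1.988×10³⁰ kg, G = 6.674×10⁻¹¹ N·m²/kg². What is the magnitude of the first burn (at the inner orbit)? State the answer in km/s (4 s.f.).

μ = GM = 6.674×10⁻¹¹ × 1.988×10³⁰ = 1.327×10²⁰ m³/s².
r₁ = 7.096×10⁷ km = 7.096×10¹⁰ m.
r₂ = 1.951×10⁹ km = 1.951×10¹² m.
Transfer ellipse a_t = (r₁ + r₂)/2 = 1.011×10¹² m.
At r₁: circular v_c1 = √(μ/r₁) = 43240 m/s; transfer-perihelion v_p = √[μ(2/r₁ − 1/a_t)] = 60070 m/s.
Δv₁ = v_p − v_c1 = 16830 m/s.
= 16.83 km/s.

Δv ≈ 16.83 km/s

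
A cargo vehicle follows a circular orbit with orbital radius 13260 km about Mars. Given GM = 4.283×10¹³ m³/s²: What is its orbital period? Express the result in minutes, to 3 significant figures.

T ≈ 773 minutes

r = 13260 km = 1.326×10⁷ m.
Kepler's third law: T = 2π√(r³/μ) = 2π√((1.326×10⁷)³ / 4.283×10¹³).
r³/μ = 5.444×10⁷ s², so T = 2π × 7.378×10³ = 4.636×10⁴ s.
Converting: 4.636×10⁴ s ÷ 60.00 = 772.6 minutes.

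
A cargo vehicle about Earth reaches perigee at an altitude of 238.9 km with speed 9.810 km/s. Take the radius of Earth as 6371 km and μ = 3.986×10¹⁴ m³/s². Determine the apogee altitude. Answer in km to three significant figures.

r_p = 6371 + 238.9 = 6609.9 km = 6.610×10⁶ m.
Specific energy ε = v²/2 − μ/r = -1.219×10⁷ J/kg, so a = −μ/(2ε) = 1.636×10⁷ m.
The apsides satisfy r_p + r_a = 2a, so the apogee radius is 2a − r_p = 2.610×10⁷ m = 26101 km.
Apogee altitude = 26101 − 6371 = 19730 km.

apogee altitude ≈ 19700 km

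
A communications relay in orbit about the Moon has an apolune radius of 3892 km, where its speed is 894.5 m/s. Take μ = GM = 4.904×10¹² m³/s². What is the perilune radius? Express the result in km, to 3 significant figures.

perilune radius ≈ 1810 km

r_a = 3.892×10⁶ m.
Specific energy ε = v²/2 − μ/r = -8.600×10⁵ J/kg, so a = −μ/(2ε) = 2.851×10⁶ m.
The apsides satisfy r_p + r_a = 2a, so the perilune radius is 2a − r_a = 1.811×10⁶ m = 1810.6 km.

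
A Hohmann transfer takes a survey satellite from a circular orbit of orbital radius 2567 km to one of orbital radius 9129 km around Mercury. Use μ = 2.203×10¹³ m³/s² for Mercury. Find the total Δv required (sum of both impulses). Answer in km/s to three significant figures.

Δv_total ≈ 1.25 km/s

r₁ = 2567 km = 2.567×10⁶ m.
r₂ = 9129 km = 9.129×10⁶ m.
Transfer ellipse a_t = (r₁ + r₂)/2 = 5.848×10⁶ m.
At r₁: circular v_c1 = √(μ/r₁) = 2930 m/s; transfer-periherm v_p = √[μ(2/r₁ − 1/a_t)] = 3660 m/s.
Δv₁ = v_p − v_c1 = 730.7 m/s.
At r₂: circular v_c2 = √(μ/r₂) = 1553 m/s; transfer-apoherm v_a = √[μ(2/r₂ − 1/a_t)] = 1029 m/s.
Δv₂ = v_c2 − v_a = 524.2 m/s.
Total Δv = Δv₁ + Δv₂ = 1255 m/s = 1.255 km/s.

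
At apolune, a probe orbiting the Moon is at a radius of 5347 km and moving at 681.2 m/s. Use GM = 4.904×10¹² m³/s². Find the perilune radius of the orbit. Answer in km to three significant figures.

perilune radius ≈ 1810 km

r_a = 5.347×10⁶ m.
Specific energy ε = v²/2 − μ/r = -6.851×10⁵ J/kg, so a = −μ/(2ε) = 3.579×10⁶ m.
The apsides satisfy r_p + r_a = 2a, so the perilune radius is 2a − r_a = 1.811×10⁶ m = 1810.7 km.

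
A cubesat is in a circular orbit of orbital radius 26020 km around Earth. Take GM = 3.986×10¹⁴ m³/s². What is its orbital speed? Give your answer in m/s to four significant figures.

r = 26020 km = 2.602×10⁷ m.
For a circular orbit v = √(μ/r) = √(3.986×10¹⁴ / 2.602×10⁷) = √(1.532×10⁷) = 3914 m/s.

v ≈ 3914 m/s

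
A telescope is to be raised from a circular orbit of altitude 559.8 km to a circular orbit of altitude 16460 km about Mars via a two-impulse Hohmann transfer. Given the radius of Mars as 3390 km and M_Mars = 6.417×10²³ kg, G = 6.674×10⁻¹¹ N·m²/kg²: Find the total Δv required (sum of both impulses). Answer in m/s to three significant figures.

μ = GM = 6.674×10⁻¹¹ × 6.417×10²³ = 4.283×10¹³ m³/s².
r₁ = 3390 + 559.8 = 3949.8 km = 3.9498×10⁶ m.
r₂ = 3390 + 16460 = 19850 km = 1.9850×10⁷ m.
Transfer ellipse a_t = (r₁ + r₂)/2 = 1.190×10⁷ m.
At r₁: circular v_c1 = √(μ/r₁) = 3293 m/s; transfer-periapsis v_p = √[μ(2/r₁ − 1/a_t)] = 4253 m/s.
Δv₁ = v_p − v_c1 = 960.0 m/s.
At r₂: circular v_c2 = √(μ/r₂) = 1469 m/s; transfer-apoapsis v_a = √[μ(2/r₂ − 1/a_t)] = 846.2 m/s.
Δv₂ = v_c2 − v_a = 622.6 m/s.
Total Δv = Δv₁ + Δv₂ = 1583 m/s.

Δv_total ≈ 1580 m/s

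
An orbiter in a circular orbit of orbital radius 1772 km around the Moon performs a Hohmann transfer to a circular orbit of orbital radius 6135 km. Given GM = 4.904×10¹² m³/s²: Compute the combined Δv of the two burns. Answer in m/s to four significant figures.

r₁ = 1772 km = 1.772×10⁶ m.
r₂ = 6135 km = 6.135×10⁶ m.
Transfer ellipse a_t = (r₁ + r₂)/2 = 3.954×10⁶ m.
At r₁: circular v_c1 = √(μ/r₁) = 1664 m/s; transfer-perilune v_p = √[μ(2/r₁ − 1/a_t)] = 2072 m/s.
Δv₁ = v_p − v_c1 = 408.8 m/s.
At r₂: circular v_c2 = √(μ/r₂) = 894.1 m/s; transfer-apolune v_a = √[μ(2/r₂ − 1/a_t)] = 598.6 m/s.
Δv₂ = v_c2 − v_a = 295.5 m/s.
Total Δv = Δv₁ + Δv₂ = 704.3 m/s.

Δv_total ≈ 704.3 m/s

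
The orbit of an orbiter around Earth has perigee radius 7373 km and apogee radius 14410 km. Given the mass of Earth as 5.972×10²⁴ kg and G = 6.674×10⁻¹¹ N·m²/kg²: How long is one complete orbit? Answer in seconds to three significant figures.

T ≈ 11300 seconds

μ = GM = 6.674×10⁻¹¹ × 5.972×10²⁴ = 3.986×10¹⁴ m³/s².
Semi-major axis a = (r_p + r_a)/2 = (7373.0 + 14410)/2 = 10892 km = 1.089×10⁷ m.
By Kepler's third law T = 2π√(a³/μ) = 2π × 1.800×10³ = 1.131×10⁴ s.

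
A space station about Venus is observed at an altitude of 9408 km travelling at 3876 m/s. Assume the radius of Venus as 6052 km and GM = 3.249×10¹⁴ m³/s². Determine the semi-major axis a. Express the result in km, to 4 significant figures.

r = 6052 + 9408 = 15460 km = 1.546×10⁷ m.
Specific orbital energy ε = v²/2 − μ/r = (3876)²/2 − 3.249×10¹⁴/1.546×10⁷ = -1.350×10⁷ J/kg.
Since ε = −μ/(2a), a = −μ/(2ε) = 1.203×10⁷ m = 12030 km.

a ≈ 12030 km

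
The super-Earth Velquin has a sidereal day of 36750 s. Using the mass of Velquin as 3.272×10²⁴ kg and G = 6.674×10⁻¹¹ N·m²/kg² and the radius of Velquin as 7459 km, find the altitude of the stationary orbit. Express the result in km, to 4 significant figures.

μ = GM = 6.674×10⁻¹¹ × 3.272×10²⁴ = 2.184×10¹⁴ m³/s².
A synchronous orbit has period T, so by Kepler's third law a = (μT²/4π²)^(1/3).
μT²/4π² = 2.184×10¹⁴ × (3.675×10⁴)² / 39.48 = 7.471×10²¹ m³.
a = 1.955×10⁷ m = 19549 km.
Altitude h = a − R = 19549 − 7459 = 12090 km.

h_sync ≈ 12090 km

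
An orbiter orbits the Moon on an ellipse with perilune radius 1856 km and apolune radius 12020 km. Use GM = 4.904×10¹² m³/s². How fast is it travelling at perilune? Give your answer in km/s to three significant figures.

v ≈ 2.14 km/s

Semi-major axis a = (r_p + r_a)/2 = 6938.0 km = 6.938×10⁶ m.
Vis-viva: v² = μ(2/r − 1/a) = 4.904×10¹² × (1.078×10⁻⁶ − 1.441×10⁻⁷) = 4.578×10⁶ m²/s².
v = 2140 m/s = 2.140 km/s.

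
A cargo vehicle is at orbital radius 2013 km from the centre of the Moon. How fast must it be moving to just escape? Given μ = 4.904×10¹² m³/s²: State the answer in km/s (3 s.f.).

v_esc ≈ 2.21 km/s

r = 2013 km = 2.013×10⁶ m.
Escape speed v_esc = √(2μ/r) = √(2 × 4.904×10¹² / 2.013×10⁶) = √(4.872×10⁶) = 2207 m/s.
= 2.207 km/s.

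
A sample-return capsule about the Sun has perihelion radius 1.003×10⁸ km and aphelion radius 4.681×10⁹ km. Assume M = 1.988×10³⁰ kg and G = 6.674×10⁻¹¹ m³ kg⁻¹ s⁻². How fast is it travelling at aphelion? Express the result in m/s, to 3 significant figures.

μ = GM = 6.674×10⁻¹¹ × 1.988×10³⁰ = 1.327×10²⁰ m³/s².
Semi-major axis a = (r_p + r_a)/2 = 2.3906×10⁹ km = 2.391×10¹² m.
Vis-viva: v² = μ(2/r − 1/a) = 1.327×10²⁰ × (4.273×10⁻¹³ − 4.183×10⁻¹³) = 1.189×10⁶ m²/s².
v = 1090 m/s.

v ≈ 1090 m/s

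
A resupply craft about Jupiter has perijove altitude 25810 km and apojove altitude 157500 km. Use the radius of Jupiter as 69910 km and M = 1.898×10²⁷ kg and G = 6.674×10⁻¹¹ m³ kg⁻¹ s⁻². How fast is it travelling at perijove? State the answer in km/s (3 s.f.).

μ = GM = 6.674×10⁻¹¹ × 1.898×10²⁷ = 1.267×10¹⁷ m³/s².
r_p = 69910 + 25810 = 95720 km = 9.5720×10⁷ m.
r_a = 69910 + 157500 = 227410 km = 2.2741×10⁸ m.
Semi-major axis a = (r_p + r_a)/2 = 1.6156×10⁵ km = 1.616×10⁸ m.
Vis-viva: v² = μ(2/r − 1/a) = 1.267×10¹⁷ × (2.089×10⁻⁸ − 6.189×10⁻⁹) = 1.863×10⁹ m²/s².
v = 43160 m/s = 43.16 km/s.

v ≈ 43.2 km/s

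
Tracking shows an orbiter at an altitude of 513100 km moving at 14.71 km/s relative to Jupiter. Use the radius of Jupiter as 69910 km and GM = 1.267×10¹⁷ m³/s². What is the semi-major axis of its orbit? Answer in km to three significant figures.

r = 69910 + 513100 = 5.8301×10⁵ km = 5.830×10⁸ m.
Specific orbital energy ε = v²/2 − μ/r = (14710)²/2 − 1.267×10¹⁷/5.830×10⁸ = -1.091×10⁸ J/kg.
Since ε = −μ/(2a), a = −μ/(2ε) = 5.805×10⁸ m = 5.8051×10⁵ km.

a ≈ 5.81×10⁵ km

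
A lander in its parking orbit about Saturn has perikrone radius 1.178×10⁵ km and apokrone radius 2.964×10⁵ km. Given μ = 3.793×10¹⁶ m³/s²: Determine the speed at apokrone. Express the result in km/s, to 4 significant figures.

v ≈ 8.532 km/s

Semi-major axis a = (r_p + r_a)/2 = 2.0710×10⁵ km = 2.071×10⁸ m.
Vis-viva: v² = μ(2/r − 1/a) = 3.793×10¹⁶ × (6.748×10⁻⁹ − 4.829×10⁻⁹) = 7.279×10⁷ m²/s².
v = 8532 m/s = 8.532 km/s.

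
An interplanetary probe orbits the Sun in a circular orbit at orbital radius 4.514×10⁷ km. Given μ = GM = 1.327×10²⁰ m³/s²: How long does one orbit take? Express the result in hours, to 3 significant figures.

r = 4.514×10⁷ km = 4.514×10¹⁰ m.
Kepler's third law: T = 2π√(r³/μ) = 2π√((4.514×10¹⁰)³ / 1.327×10²⁰).
r³/μ = 6.931×10¹¹ s², so T = 2π × 8.325×10⁵ = 5.231×10⁶ s.
Converting: 5.231×10⁶ s ÷ 3600 = 1453 hours.

T ≈ 1450 hours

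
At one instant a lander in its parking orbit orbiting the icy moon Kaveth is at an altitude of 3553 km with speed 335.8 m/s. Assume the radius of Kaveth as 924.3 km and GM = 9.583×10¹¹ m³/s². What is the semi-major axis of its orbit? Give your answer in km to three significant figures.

a ≈ 3040 km

r = 924.3 + 3553 = 4477.3 km = 4.477×10⁶ m.
Vis-viva rearranged: 1/a = 2/r − v²/μ = 4.467×10⁻⁷ − 1.177×10⁻⁷ = 3.290×10⁻⁷ m⁻¹.
a = 3.039×10⁶ m = 3039.2 km.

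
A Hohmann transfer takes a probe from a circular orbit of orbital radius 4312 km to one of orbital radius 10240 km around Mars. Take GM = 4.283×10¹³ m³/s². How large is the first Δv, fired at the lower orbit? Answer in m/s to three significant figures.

Δv ≈ 587 m/s

r₁ = 4312 km = 4.312×10⁶ m.
r₂ = 10240 km = 1.024×10⁷ m.
Transfer ellipse a_t = (r₁ + r₂)/2 = 7.276×10⁶ m.
At r₁: circular v_c1 = √(μ/r₁) = 3152 m/s; transfer-periapsis v_p = √[μ(2/r₁ − 1/a_t)] = 3739 m/s.
Δv₁ = v_p − v_c1 = 587.2 m/s.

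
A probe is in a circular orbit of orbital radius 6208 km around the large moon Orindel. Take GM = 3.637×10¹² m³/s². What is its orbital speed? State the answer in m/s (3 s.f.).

v ≈ 765 m/s

r = 6208 km = 6.208×10⁶ m.
For a circular orbit v = √(μ/r) = √(3.637×10¹² / 6.208×10⁶) = √(5.859×10⁵) = 765.4 m/s.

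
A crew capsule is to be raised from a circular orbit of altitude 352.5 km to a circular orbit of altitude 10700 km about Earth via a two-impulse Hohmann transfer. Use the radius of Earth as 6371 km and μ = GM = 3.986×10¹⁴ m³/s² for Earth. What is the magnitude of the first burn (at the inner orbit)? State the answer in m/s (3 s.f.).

r₁ = 6371 + 352.5 = 6723.5 km = 6.7235×10⁶ m.
r₂ = 6371 + 10700 = 17071 km = 1.7071×10⁷ m.
Transfer ellipse a_t = (r₁ + r₂)/2 = 1.190×10⁷ m.
At r₁: circular v_c1 = √(μ/r₁) = 7700 m/s; transfer-perigee v_p = √[μ(2/r₁ − 1/a_t)] = 9223 m/s.
Δv₁ = v_p − v_c1 = 1523 m/s.

Δv ≈ 1520 m/s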